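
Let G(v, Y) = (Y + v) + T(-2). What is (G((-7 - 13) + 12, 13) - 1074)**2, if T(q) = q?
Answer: 1147041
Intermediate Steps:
G(v, Y) = -2 + Y + v (G(v, Y) = (Y + v) - 2 = -2 + Y + v)
(G((-7 - 13) + 12, 13) - 1074)**2 = ((-2 + 13 + ((-7 - 13) + 12)) - 1074)**2 = ((-2 + 13 + (-20 + 12)) - 1074)**2 = ((-2 + 13 - 8) - 1074)**2 = (3 - 1074)**2 = (-1071)**2 = 1147041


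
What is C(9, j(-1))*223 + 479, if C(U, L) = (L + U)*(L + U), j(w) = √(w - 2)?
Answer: 17873 + 4014*I*√3 ≈ 17873.0 + 6952.5*I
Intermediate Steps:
j(w) = √(-2 + w)
C(U, L) = (L + U)²
C(9, j(-1))*223 + 479 = (√(-2 - 1) + 9)²*223 + 479 = (√(-3) + 9)²*223 + 479 = (I*√3 + 9)²*223 + 479 = (9 + I*√3)²*223 + 479 = 223*(9 + I*√3)² + 479 = 479 + 223*(9 + I*√3)²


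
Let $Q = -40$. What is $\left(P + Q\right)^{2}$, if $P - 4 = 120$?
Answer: $7056$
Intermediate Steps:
$P = 124$ ($P = 4 + 120 = 124$)
$\left(P + Q\right)^{2} = \left(124 - 40\right)^{2} = 84^{2} = 7056$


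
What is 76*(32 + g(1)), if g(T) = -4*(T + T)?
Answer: 1824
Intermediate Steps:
g(T) = -8*T
76*(32 + g(1)) = 76*(32 - 8*1) = 76*(32 - 8) = 76*24 = 1824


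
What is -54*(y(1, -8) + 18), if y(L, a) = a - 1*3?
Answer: -378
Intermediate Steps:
y(L, a) = -3 + a (y(L, a) = a - 3 = -3 + a)
-54*(y(1, -8) + 18) = -54*((-3 - 8) + 18) = -54*(-11 + 18) = -54*7 = -378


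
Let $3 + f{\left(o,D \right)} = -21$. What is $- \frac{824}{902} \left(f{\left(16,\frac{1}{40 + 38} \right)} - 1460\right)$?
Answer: $\frac{611408}{451} \approx 1355.7$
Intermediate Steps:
$f{\left(o,D \right)} = -24$ ($f{\left(o,D \right)} = -3 - 21 = -24$)
$- \frac{824}{902} \left(f{\left(16,\frac{1}{40 + 38} \right)} - 1460\right) = - \frac{824}{902} \left(-24 - 1460\right) = \left(-824\right) \frac{1}{902} \left(-1484\right) = \left(- \frac{412}{451}\right) \left(-1484\right) = \frac{611408}{451}$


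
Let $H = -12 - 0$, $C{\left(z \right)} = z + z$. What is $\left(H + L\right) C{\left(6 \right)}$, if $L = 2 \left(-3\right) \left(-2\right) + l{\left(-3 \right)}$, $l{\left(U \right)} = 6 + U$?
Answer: $36$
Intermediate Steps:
$C{\left(z \right)} = 2 z$
$H = -12$ ($H = -12 + 0 = -12$)
$L = 15$ ($L = 2 \left(-3\right) \left(-2\right) + \left(6 - 3\right) = \left(-6\right) \left(-2\right) + 3 = 12 + 3 = 15$)
$\left(H + L\right) C{\left(6 \right)} = \left(-12 + 15\right) 2 \cdot 6 = 3 \cdot 12 = 36$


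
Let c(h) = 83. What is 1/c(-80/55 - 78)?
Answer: 1/83 ≈ 0.012048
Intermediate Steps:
1/c(-80/55 - 78) = 1/83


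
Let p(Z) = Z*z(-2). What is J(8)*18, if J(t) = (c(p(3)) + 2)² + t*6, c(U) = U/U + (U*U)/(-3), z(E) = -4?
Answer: 37314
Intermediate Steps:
p(Z) = -4*Z (p(Z) = Z*(-4) = -4*Z)
c(U) = 1 - U²/3 (c(U) = 1 + U²*(-⅓) = 1 - U²/3)
J(t) = 2025 + 6*t (J(t) = ((1 - (-4*3)²/3) + 2)² + t*6 = ((1 - ⅓*(-12)²) + 2)² + 6*t = ((1 - ⅓*144) + 2)² + 6*t = ((1 - 48) + 2)² + 6*t = (-47 + 2)² + 6*t = (-45)² + 6*t = 2025 + 6*t)
J(8)*18 = (2025 + 6*8)*18 = (2025 + 48)*18 = 2073*18 = 37314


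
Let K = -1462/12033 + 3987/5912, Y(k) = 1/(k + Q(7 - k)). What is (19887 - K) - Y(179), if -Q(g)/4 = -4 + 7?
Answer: 236255475138379/11880229032 ≈ 19886.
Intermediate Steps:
Q(g) = -12 (Q(g) = -4*(-4 + 7) = -4*3 = -12)
Y(k) = 1/(-12 + k) (Y(k) = 1/(k - 12) = 1/(-12 + k))
K = 39332227/71139096 (K = -1462*1/12033 + 3987*(1/5912) = -1462/12033 + 3987/5912 = 39332227/71139096 ≈ 0.55289)
(19887 - K) - Y(179) = (19887 - 1*39332227/71139096) - 1/(-12 + 179) = (19887 - 39332227/71139096) - 1/167 = 1414703869925/71139096 - 1*1/167 = 1414703869925/71139096 - 1/167 = 236255475138379/11880229032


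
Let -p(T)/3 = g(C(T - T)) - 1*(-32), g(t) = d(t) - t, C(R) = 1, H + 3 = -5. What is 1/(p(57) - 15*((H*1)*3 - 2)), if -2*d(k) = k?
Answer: 2/597 ≈ 0.0033501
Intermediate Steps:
H = -8 (H = -3 - 5 = -8)
d(k) = -k/2
g(t) = -3*t/2 (g(t) = -t/2 - t = -3*t/2)
p(T) = -183/2 (p(T) = -3*(-3/2*1 - 1*(-32)) = -3*(-3/2 + 32) = -3*61/2 = -183/2)
1/(p(57) - 15*((H*1)*3 - 2)) = 1/(-183/2 - 15*(-8*1*3 - 2)) = 1/(-183/2 - 15*(-8*3 - 2)) = 1/(-183/2 - 15*(-24 - 2)) = 1/(-183/2 - 15*(-26)) = 1/(-183/2 + 390) = 1/(597/2) = 2/597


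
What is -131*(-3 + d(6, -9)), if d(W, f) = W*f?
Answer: 7467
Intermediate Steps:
-131*(-3 + d(6, -9)) = -131*(-3 + 6*(-9)) = -131*(-3 - 54) = -131*(-57) = 7467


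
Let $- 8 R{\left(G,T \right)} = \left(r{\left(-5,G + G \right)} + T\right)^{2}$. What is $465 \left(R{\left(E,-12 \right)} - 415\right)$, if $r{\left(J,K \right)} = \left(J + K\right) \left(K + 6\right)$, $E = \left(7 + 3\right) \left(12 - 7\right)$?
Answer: $- \frac{11760627015}{2} \approx -5.8803 \cdot 10^{9}$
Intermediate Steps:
$E = 50$ ($E = 10 \cdot 5 = 50$)
$r{\left(J,K \right)} = \left(6 + K\right) \left(J + K\right)$ ($r{\left(J,K \right)} = \left(J + K\right) \left(6 + K\right) = \left(6 + K\right) \left(J + K\right)$)
$R{\left(G,T \right)} = - \frac{\left(-30 + T + 2 G + 4 G^{2}\right)^{2}}{8}$ ($R{\left(G,T \right)} = - \frac{\left(\left(\left(G + G\right)^{2} + 6 \left(-5\right) + 6 \left(G + G\right) - 5 \left(G + G\right)\right) + T\right)^{2}}{8} = - \frac{\left(\left(\left(2 G\right)^{2} - 30 + 6 \cdot 2 G - 5 \cdot 2 G\right) + T\right)^{2}}{8} = - \frac{\left(\left(4 G^{2} - 30 + 12 G - 10 G\right) + T\right)^{2}}{8} = - \frac{\left(\left(-30 + 2 G + 4 G^{2}\right) + T\right)^{2}}{8} = - \frac{\left(-30 + T + 2 G + 4 G^{2}\right)^{2}}{8}$)
$465 \left(R{\left(E,-12 \right)} - 415\right) = 465 \left(- \frac{\left(-30 - 12 + 2 \cdot 50 + 4 \cdot 50^{2}\right)^{2}}{8} - 415\right) = 465 \left(- \frac{\left(-30 - 12 + 100 + 4 \cdot 2500\right)^{2}}{8} - 415\right) = 465 \left(- \frac{\left(-30 - 12 + 100 + 10000\right)^{2}}{8} - 415\right) = 465 \left(- \frac{10058^{2}}{8} - 415\right) = 465 \left(\left(- \frac{1}{8}\right) 101163364 - 415\right) = 465 \left(- \frac{25290841}{2} - 415\right) = 465 \left(- \frac{25291671}{2}\right) = - \frac{11760627015}{2}$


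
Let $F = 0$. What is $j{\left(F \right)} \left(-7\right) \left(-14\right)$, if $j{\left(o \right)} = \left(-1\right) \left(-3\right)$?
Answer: $294$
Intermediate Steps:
$j{\left(o \right)} = 3$
$j{\left(F \right)} \left(-7\right) \left(-14\right) = 3 \left(-7\right) \left(-14\right) = \left(-21\right) \left(-14\right) = 294$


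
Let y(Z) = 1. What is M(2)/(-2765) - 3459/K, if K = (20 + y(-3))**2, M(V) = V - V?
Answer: -1153/147 ≈ -7.8435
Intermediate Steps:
M(V) = 0
K = 441 (K = (20 + 1)**2 = 21**2 = 441)
M(2)/(-2765) - 3459/K = 0/(-2765) - 3459/441 = 0*(-1/2765) - 3459*1/441 = 0 - 1153/147 = -1153/147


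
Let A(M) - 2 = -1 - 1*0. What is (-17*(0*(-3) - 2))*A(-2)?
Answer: 34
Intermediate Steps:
A(M) = 1 (A(M) = 2 + (-1 - 1*0) = 2 + (-1 + 0) = 2 - 1 = 1)
(-17*(0*(-3) - 2))*A(-2) = -17*(0*(-3) - 2)*1 = -17*(0 - 2)*1 = -17*(-2)*1 = 34*1 = 34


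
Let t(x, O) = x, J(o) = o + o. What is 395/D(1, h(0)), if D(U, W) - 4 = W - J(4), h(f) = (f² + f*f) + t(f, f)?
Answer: -395/4 ≈ -98.750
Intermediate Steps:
J(o) = 2*o
h(f) = f + 2*f² (h(f) = (f² + f*f) + f = (f² + f²) + f = 2*f² + f = f + 2*f²)
D(U, W) = -4 + W (D(U, W) = 4 + (W - 2*4) = 4 + (W - 1*8) = 4 + (W - 8) = 4 + (-8 + W) = -4 + W)
395/D(1, h(0)) = 395/(-4 + 0*(1 + 2*0)) = 395/(-4 + 0*(1 + 0)) = 395/(-4 + 0*1) = 395/(-4 + 0) = 395/(-4) = 395*(-¼) = -395/4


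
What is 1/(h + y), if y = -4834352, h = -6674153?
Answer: -1/11508505 ≈ -8.6892e-8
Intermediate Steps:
1/(h + y) = 1/(-6674153 - 4834352) = 1/(-11508505) = -1/11508505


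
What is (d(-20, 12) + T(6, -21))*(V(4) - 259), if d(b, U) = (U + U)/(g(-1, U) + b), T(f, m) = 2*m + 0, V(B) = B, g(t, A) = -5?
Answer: 54774/5 ≈ 10955.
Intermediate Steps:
T(f, m) = 2*m
d(b, U) = 2*U/(-5 + b) (d(b, U) = (U + U)/(-5 + b) = (2*U)/(-5 + b) = 2*U/(-5 + b))
(d(-20, 12) + T(6, -21))*(V(4) - 259) = (2*12/(-5 - 20) + 2*(-21))*(4 - 259) = (2*12/(-25) - 42)*(-255) = (2*12*(-1/25) - 42)*(-255) = (-24/25 - 42)*(-255) = -1074/25*(-255) = 54774/5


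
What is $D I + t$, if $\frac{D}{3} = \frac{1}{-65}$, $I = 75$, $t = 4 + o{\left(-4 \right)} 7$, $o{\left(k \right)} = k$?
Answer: $- \frac{357}{13} \approx -27.462$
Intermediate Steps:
$t = -24$ ($t = 4 - 28 = -24$)
$D = - \frac{3}{65}$ ($D = \frac{3}{-65} = 3 \left(- \frac{1}{65}\right) = - \frac{3}{65} \approx -0.046154$)
$D I + t = \left(- \frac{3}{65}\right) 75 - 24 = - \frac{45}{13} - 24 = - \frac{357}{13}$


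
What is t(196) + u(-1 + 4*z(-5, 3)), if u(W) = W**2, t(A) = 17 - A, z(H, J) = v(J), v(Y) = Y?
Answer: -58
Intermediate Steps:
z(H, J) = J
t(196) + u(-1 + 4*z(-5, 3)) = (17 - 1*196) + (-1 + 4*3)**2 = (17 - 196) + (-1 + 12)**2 = -179 + 11**2 = -179 + 121 = -58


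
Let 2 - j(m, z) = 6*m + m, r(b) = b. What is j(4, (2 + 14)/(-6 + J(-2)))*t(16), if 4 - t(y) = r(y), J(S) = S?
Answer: 312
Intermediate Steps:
j(m, z) = 2 - 7*m (j(m, z) = 2 - (6*m + m) = 2 - 7*m)
t(y) = 4 - y
j(4, (2 + 14)/(-6 + J(-2)))*t(16) = (2 - 7*4)*(4 - 1*16) = (2 - 28)*(4 - 16) = -26*(-12) = 312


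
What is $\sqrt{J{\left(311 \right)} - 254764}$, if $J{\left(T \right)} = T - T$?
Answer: $2 i \sqrt{63691} \approx 504.74 i$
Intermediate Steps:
$J{\left(T \right)} = 0$
$\sqrt{J{\left(311 \right)} - 254764} = \sqrt{0 - 254764} = \sqrt{-254764} = 2 i \sqrt{63691}$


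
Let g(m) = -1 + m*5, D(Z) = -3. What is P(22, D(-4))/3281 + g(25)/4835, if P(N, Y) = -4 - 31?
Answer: 237619/15863635 ≈ 0.014979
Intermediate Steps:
g(m) = -1 + 5*m
P(N, Y) = -35
P(22, D(-4))/3281 + g(25)/4835 = -35/3281 + (-1 + 5*25)/4835 = -35*1/3281 + (-1 + 125)*(1/4835) = -35/3281 + 124*(1/4835) = -35/3281 + 124/4835 = 237619/15863635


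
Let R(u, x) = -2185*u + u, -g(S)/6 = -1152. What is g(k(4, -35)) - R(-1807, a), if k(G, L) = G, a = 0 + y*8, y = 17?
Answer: -3939576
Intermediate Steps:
a = 136 (a = 0 + 17*8 = 0 + 136 = 136)
g(S) = 6912 (g(S) = -6*(-1152) = 6912)
R(u, x) = -2184*u
g(k(4, -35)) - R(-1807, a) = 6912 - (-2184)*(-1807) = 6912 - 1*3946488 = 6912 - 3946488 = -3939576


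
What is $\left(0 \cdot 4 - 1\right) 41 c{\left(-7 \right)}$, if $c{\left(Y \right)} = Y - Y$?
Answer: $0$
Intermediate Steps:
$c{\left(Y \right)} = 0$
$\left(0 \cdot 4 - 1\right) 41 c{\left(-7 \right)} = \left(0 \cdot 4 - 1\right) 41 \cdot 0 = \left(0 - 1\right) 41 \cdot 0 = \left(-1\right) 41 \cdot 0 = \left(-41\right) 0 = 0$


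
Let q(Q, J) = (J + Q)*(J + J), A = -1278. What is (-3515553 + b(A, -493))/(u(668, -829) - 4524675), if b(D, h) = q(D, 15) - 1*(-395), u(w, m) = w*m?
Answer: 3553048/5078447 ≈ 0.69963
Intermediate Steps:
u(w, m) = m*w
q(Q, J) = 2*J*(J + Q) (q(Q, J) = (J + Q)*(2*J) = 2*J*(J + Q))
b(D, h) = 845 + 30*D (b(D, h) = 2*15*(15 + D) - 1*(-395) = (450 + 30*D) + 395 = 845 + 30*D)
(-3515553 + b(A, -493))/(u(668, -829) - 4524675) = (-3515553 + (845 + 30*(-1278)))/(-829*668 - 4524675) = (-3515553 + (845 - 38340))/(-553772 - 4524675) = (-3515553 - 37495)/(-5078447) = -3553048*(-1/5078447) = 3553048/5078447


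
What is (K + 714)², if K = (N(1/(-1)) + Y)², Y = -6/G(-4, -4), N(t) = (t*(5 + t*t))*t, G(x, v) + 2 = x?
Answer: 582169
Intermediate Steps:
G(x, v) = -2 + x
N(t) = t²*(5 + t²) (N(t) = (t*(5 + t²))*t = t²*(5 + t²))
Y = 1 (Y = -6/(-2 - 4) = -6/(-6) = -6*(-⅙) = 1)
K = 49 (K = ((1/(-1))²*(5 + (1/(-1))²) + 1)² = ((-1)²*(5 + (-1)²) + 1)² = (1*(5 + 1) + 1)² = (1*6 + 1)² = (6 + 1)² = 7² = 49)
(K + 714)² = (49 + 714)² = 763² = 582169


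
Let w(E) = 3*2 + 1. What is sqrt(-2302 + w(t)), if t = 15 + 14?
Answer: 3*I*sqrt(255) ≈ 47.906*I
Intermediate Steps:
t = 29
w(E) = 7 (w(E) = 6 + 1 = 7)
sqrt(-2302 + w(t)) = sqrt(-2302 + 7) = sqrt(-2295) = 3*I*sqrt(255)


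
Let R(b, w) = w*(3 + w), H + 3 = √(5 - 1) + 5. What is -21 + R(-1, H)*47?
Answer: 1295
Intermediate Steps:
H = 4 (H = -3 + (√(5 - 1) + 5) = -3 + (√4 + 5) = -3 + (2 + 5) = -3 + 7 = 4)
-21 + R(-1, H)*47 = -21 + (4*(3 + 4))*47 = -21 + (4*7)*47 = -21 + 28*47 = -21 + 1316 = 1295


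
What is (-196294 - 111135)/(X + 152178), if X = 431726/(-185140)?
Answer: -28458702530/14086901597 ≈ -2.0202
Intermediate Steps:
X = -215863/92570 (X = 431726*(-1/185140) = -215863/92570 ≈ -2.3319)
(-196294 - 111135)/(X + 152178) = (-196294 - 111135)/(-215863/92570 + 152178) = -307429/14086901597/92570 = -307429*92570/14086901597 = -28458702530/14086901597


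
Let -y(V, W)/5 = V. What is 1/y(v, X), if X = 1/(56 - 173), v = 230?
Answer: -1/1150 ≈ -0.00086956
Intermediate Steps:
X = -1/117 (X = 1/(-117) = -1/117 ≈ -0.0085470)
y(V, W) = -5*V
1/y(v, X) = 1/(-5*230) = 1/(-1150) = -1/1150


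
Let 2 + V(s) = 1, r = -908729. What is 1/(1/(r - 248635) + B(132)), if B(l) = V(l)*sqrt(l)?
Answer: 1157364/176812868561471 - 2678982856992*sqrt(33)/176812868561471 ≈ -0.087039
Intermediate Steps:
V(s) = -1 (V(s) = -2 + 1 = -1)
B(l) = -sqrt(l)
1/(1/(r - 248635) + B(132)) = 1/(1/(-908729 - 248635) - sqrt(132)) = 1/(1/(-1157364) - 2*sqrt(33)) = 1/(-1/1157364 - 2*sqrt(33))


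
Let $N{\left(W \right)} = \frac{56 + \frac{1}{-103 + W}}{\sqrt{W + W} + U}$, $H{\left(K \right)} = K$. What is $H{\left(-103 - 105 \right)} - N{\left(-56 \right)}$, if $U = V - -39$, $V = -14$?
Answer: $\frac{- 132288 \sqrt{7} + 835703 i}{159 \left(- 25 i + 4 \sqrt{7}\right)} \approx -209.9 + 0.80405 i$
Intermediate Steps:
$U = 25$ ($U = -14 - -39 = -14 + 39 = 25$)
$N{\left(W \right)} = \frac{56 + \frac{1}{-103 + W}}{25 + \sqrt{2} \sqrt{W}}$ ($N{\left(W \right)} = \frac{56 + \frac{1}{-103 + W}}{\sqrt{W + W} + 25} = \frac{56 + \frac{1}{-103 + W}}{\sqrt{2 W} + 25} = \frac{56 + \frac{1}{-103 + W}}{\sqrt{2} \sqrt{W} + 25} = \frac{56 + \frac{1}{-103 + W}}{25 + \sqrt{2} \sqrt{W}}$)
$H{\left(-103 - 105 \right)} - N{\left(-56 \right)} = \left(-103 - 105\right) - \frac{-5767 + 56 \left(-56\right)}{-2575 + 25 \left(-56\right) + \sqrt{2} \left(-56\right)^{\frac{3}{2}} - 103 \sqrt{2} \sqrt{-56}} = \left(-103 - 105\right) - \frac{-5767 - 3136}{-2575 - 1400 + \sqrt{2} \left(- 112 i \sqrt{14}\right) - 103 \sqrt{2} \cdot 2 i \sqrt{14}} = -208 - \frac{1}{-2575 - 1400 - 224 i \sqrt{7} - 412 i \sqrt{7}} \left(-8903\right) = -208 - \frac{1}{-3975 - 636 i \sqrt{7}} \left(-8903\right) = -208 - - \frac{8903}{-3975 - 636 i \sqrt{7}} = -208 + \frac{8903}{-3975 - 636 i \sqrt{7}}$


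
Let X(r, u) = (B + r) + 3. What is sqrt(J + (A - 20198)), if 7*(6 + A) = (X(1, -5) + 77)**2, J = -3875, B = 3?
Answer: I*sqrt(23071) ≈ 151.89*I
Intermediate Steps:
X(r, u) = 6 + r (X(r, u) = (3 + r) + 3 = 6 + r)
A = 1002 (A = -6 + ((6 + 1) + 77)**2/7 = -6 + (7 + 77)**2/7 = -6 + (1/7)*84**2 = -6 + (1/7)*7056 = -6 + 1008 = 1002)
sqrt(J + (A - 20198)) = sqrt(-3875 + (1002 - 20198)) = sqrt(-3875 - 19196) = sqrt(-23071) = I*sqrt(23071)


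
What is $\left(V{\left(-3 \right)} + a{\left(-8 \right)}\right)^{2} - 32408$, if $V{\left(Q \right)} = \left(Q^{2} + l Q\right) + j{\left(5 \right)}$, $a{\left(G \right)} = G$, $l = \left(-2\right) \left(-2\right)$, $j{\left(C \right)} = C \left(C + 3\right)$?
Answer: $-31567$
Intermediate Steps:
$j{\left(C \right)} = C \left(3 + C\right)$
$l = 4$
$V{\left(Q \right)} = 40 + Q^{2} + 4 Q$ ($V{\left(Q \right)} = \left(Q^{2} + 4 Q\right) + 5 \left(3 + 5\right) = \left(Q^{2} + 4 Q\right) + 5 \cdot 8 = \left(Q^{2} + 4 Q\right) + 40 = 40 + Q^{2} + 4 Q$)
$\left(V{\left(-3 \right)} + a{\left(-8 \right)}\right)^{2} - 32408 = \left(\left(40 + \left(-3\right)^{2} + 4 \left(-3\right)\right) - 8\right)^{2} - 32408 = \left(\left(40 + 9 - 12\right) - 8\right)^{2} - 32408 = \left(37 - 8\right)^{2} - 32408 = 29^{2} - 32408 = 841 - 32408 = -31567$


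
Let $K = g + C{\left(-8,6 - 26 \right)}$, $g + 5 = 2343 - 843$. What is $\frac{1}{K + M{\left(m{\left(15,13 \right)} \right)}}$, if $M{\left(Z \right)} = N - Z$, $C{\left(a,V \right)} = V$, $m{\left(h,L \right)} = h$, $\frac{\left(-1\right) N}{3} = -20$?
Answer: $\frac{1}{1520} \approx 0.00065789$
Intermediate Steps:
$N = 60$ ($N = \left(-3\right) \left(-20\right) = 60$)
$g = 1495$ ($g = -5 + \left(2343 - 843\right) = -5 + 1500 = 1495$)
$M{\left(Z \right)} = 60 - Z$
$K = 1475$ ($K = 1495 + \left(6 - 26\right) = 1495 - 20 = 1475$)
$\frac{1}{K + M{\left(m{\left(15,13 \right)} \right)}} = \frac{1}{1475 + \left(60 - 15\right)} = \frac{1}{1475 + 45} = \frac{1}{1520}$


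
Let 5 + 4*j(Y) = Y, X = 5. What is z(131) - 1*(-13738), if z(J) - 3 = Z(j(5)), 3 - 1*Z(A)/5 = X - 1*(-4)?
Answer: 13711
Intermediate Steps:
j(Y) = -5/4 + Y/4
Z(A) = -30 (Z(A) = 15 - 5*(5 - 1*(-4)) = 15 - 5*(5 + 4) = 15 - 5*9 = 15 - 45 = -30)
z(J) = -27 (z(J) = 3 - 30 = -27)
z(131) - 1*(-13738) = -27 - 1*(-13738) = -27 + 13738 = 13711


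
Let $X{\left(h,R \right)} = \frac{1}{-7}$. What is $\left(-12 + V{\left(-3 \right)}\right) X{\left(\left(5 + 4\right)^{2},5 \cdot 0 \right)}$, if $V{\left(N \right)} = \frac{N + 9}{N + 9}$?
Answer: $\frac{11}{7} \approx 1.5714$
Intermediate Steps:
$V{\left(N \right)} = 1$ ($V{\left(N \right)} = \frac{9 + N}{9 + N} = 1$)
$X{\left(h,R \right)} = - \frac{1}{7}$
$\left(-12 + V{\left(-3 \right)}\right) X{\left(\left(5 + 4\right)^{2},5 \cdot 0 \right)} = \left(-12 + 1\right) \left(- \frac{1}{7}\right) = \left(-11\right) \left(- \frac{1}{7}\right) = \frac{11}{7}$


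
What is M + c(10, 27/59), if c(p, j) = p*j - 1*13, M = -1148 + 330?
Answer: -48759/59 ≈ -826.42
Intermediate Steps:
M = -818
c(p, j) = -13 + j*p (c(p, j) = j*p - 13 = -13 + j*p)
M + c(10, 27/59) = -818 + (-13 + (27/59)*10) = -818 + (-13 + 270/59) = -818 - 497/59 = -48759/59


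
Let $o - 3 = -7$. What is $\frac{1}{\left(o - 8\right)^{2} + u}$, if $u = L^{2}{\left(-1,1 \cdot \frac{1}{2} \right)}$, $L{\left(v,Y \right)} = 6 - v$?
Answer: $\frac{1}{193} \approx 0.0051813$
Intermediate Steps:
$o = -4$ ($o = 3 - 7 = -4$)
$u = 49$ ($u = \left(6 - -1\right)^{2} = \left(6 + 1\right)^{2} = 7^{2} = 49$)
$\frac{1}{\left(o - 8\right)^{2} + u} = \frac{1}{\left(-4 - 8\right)^{2} + 49} = \frac{1}{\left(-12\right)^{2} + 49} = \frac{1}{144 + 49} = \frac{1}{193}$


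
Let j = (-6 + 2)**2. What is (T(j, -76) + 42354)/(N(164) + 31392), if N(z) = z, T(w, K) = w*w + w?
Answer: 21313/15778 ≈ 1.3508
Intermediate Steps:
j = 16 (j = (-4)**2 = 16)
T(w, K) = w + w**2 (T(w, K) = w**2 + w = w + w**2)
(T(j, -76) + 42354)/(N(164) + 31392) = (16*(1 + 16) + 42354)/(164 + 31392) = (16*17 + 42354)/31556 = (272 + 42354)*(1/31556) = 42626*(1/31556) = 21313/15778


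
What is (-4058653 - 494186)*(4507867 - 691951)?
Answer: -17373251185524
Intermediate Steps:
(-4058653 - 494186)*(4507867 - 691951) = -4552839*3815916 = -17373251185524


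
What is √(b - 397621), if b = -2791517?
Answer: I*√3189138 ≈ 1785.8*I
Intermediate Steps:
√(b - 397621) = √(-2791517 - 397621) = √(-3189138) = I*√3189138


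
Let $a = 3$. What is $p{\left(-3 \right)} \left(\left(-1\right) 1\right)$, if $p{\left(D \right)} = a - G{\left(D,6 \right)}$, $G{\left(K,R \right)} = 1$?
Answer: $-2$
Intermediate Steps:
$p{\left(D \right)} = 2$ ($p{\left(D \right)} = 3 - 1 = 2$)
$p{\left(-3 \right)} \left(\left(-1\right) 1\right) = 2 \left(\left(-1\right) 1\right) = 2 \left(-1\right) = -2$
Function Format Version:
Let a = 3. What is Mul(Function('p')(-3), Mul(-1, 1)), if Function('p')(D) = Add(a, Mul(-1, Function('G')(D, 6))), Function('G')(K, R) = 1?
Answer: -2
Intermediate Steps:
Function('p')(D) = 2 (Function('p')(D) = Add(3, Mul(-1, 1)) = Add(3, -1) = 2)
Mul(Function('p')(-3), Mul(-1, 1)) = Mul(2, Mul(-1, 1)) = Mul(2, -1) = -2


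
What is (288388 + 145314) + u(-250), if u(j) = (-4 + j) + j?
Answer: 433198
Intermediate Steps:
u(j) = -4 + 2*j
(288388 + 145314) + u(-250) = (288388 + 145314) + (-4 + 2*(-250)) = 433702 + (-4 - 500) = 433702 - 504 = 433198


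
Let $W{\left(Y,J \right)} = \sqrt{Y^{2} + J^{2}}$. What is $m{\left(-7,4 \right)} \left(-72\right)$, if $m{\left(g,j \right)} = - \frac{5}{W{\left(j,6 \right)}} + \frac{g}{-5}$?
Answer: $- \frac{504}{5} + \frac{180 \sqrt{13}}{13} \approx -50.877$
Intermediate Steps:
$W{\left(Y,J \right)} = \sqrt{J^{2} + Y^{2}}$
$m{\left(g,j \right)} = - \frac{5}{\sqrt{36 + j^{2}}} - \frac{g}{5}$ ($m{\left(g,j \right)} = - \frac{5}{\sqrt{6^{2} + j^{2}}} + \frac{g}{-5} = - \frac{5}{\sqrt{36 + j^{2}}} + g \left(- \frac{1}{5}\right) = - \frac{5}{\sqrt{36 + j^{2}}} - \frac{g}{5}$)
$m{\left(-7,4 \right)} \left(-72\right) = \left(- \frac{5}{\sqrt{36 + 4^{2}}} - - \frac{7}{5}\right) \left(-72\right) = \left(- \frac{5}{\sqrt{36 + 16}} + \frac{7}{5}\right) \left(-72\right) = \left(- \frac{5}{2 \sqrt{13}} + \frac{7}{5}\right) \left(-72\right) = \left(- 5 \frac{\sqrt{13}}{26} + \frac{7}{5}\right) \left(-72\right) = \left(- \frac{5 \sqrt{13}}{26} + \frac{7}{5}\right) \left(-72\right) = \left(\frac{7}{5} - \frac{5 \sqrt{13}}{26}\right) \left(-72\right) = - \frac{504}{5} + \frac{180 \sqrt{13}}{13}$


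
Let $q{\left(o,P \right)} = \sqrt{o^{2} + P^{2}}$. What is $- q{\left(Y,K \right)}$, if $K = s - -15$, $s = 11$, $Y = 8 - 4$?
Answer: $- 2 \sqrt{173} \approx -26.306$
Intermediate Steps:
$Y = 4$
$K = 26$ ($K = 11 - -15 = 11 + 15 = 26$)
$q{\left(o,P \right)} = \sqrt{P^{2} + o^{2}}$
$- q{\left(Y,K \right)} = - \sqrt{26^{2} + 4^{2}} = - \sqrt{676 + 16} = - \sqrt{692} = - 2 \sqrt{173}$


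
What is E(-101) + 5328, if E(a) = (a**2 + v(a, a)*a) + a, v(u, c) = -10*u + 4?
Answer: -86986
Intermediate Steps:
v(u, c) = 4 - 10*u
E(a) = a + a**2 + a*(4 - 10*a) (E(a) = (a**2 + (4 - 10*a)*a) + a = (a**2 + a*(4 - 10*a)) + a = a + a**2 + a*(4 - 10*a))
E(-101) + 5328 = -101*(5 - 9*(-101)) + 5328 = -101*(5 + 909) + 5328 = -101*914 + 5328 = -92314 + 5328 = -86986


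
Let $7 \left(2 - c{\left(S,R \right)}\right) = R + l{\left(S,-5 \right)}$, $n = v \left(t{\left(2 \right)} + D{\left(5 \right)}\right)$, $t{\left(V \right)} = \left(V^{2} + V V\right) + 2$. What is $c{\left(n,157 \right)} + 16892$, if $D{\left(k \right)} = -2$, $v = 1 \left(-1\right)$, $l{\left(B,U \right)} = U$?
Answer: $\frac{118106}{7} \approx 16872.0$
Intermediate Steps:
$t{\left(V \right)} = 2 + 2 V^{2}$ ($t{\left(V \right)} = \left(V^{2} + V^{2}\right) + 2 = 2 V^{2} + 2 = 2 + 2 V^{2}$)
$v = -1$
$n = -8$ ($n = - (\left(2 + 2 \cdot 2^{2}\right) - 2) = - (\left(2 + 2 \cdot 4\right) - 2) = - (\left(2 + 8\right) - 2) = - (10 - 2) = \left(-1\right) 8 = -8$)
$c{\left(S,R \right)} = \frac{19}{7} - \frac{R}{7}$ ($c{\left(S,R \right)} = 2 - \frac{R - 5}{7} = 2 - \frac{-5 + R}{7} = 2 - \left(- \frac{5}{7} + \frac{R}{7}\right) = \frac{19}{7} - \frac{R}{7}$)
$c{\left(n,157 \right)} + 16892 = \left(\frac{19}{7} - \frac{157}{7}\right) + 16892 = - \frac{138}{7} + 16892 = \frac{118106}{7}$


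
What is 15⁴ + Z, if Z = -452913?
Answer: -402288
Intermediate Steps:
15⁴ + Z = 15⁴ - 452913 = 50625 - 452913 = -402288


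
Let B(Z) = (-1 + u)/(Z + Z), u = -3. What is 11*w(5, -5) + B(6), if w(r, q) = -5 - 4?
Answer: -298/3 ≈ -99.333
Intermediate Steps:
B(Z) = -2/Z (B(Z) = (-1 - 3)/(Z + Z) = -4*1/(2*Z) = -2/Z)
w(r, q) = -9
11*w(5, -5) + B(6) = 11*(-9) - 2/6 = -99 - 2*⅙ = -99 - ⅓ = -298/3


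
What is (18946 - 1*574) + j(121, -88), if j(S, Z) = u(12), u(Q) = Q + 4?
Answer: 18388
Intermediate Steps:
u(Q) = 4 + Q
j(S, Z) = 16 (j(S, Z) = 4 + 12 = 16)
(18946 - 1*574) + j(121, -88) = (18946 - 1*574) + 16 = (18946 - 574) + 16 = 18372 + 16 = 18388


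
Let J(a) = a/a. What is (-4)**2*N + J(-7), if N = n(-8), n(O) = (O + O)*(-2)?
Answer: 513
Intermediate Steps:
J(a) = 1
n(O) = -4*O (n(O) = (2*O)*(-2) = -4*O)
N = 32 (N = -4*(-8) = 32)
(-4)**2*N + J(-7) = (-4)**2*32 + 1 = 16*32 + 1 = 512 + 1 = 513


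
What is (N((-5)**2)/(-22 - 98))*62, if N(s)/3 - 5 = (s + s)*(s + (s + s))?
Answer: -23281/4 ≈ -5820.3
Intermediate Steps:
N(s) = 15 + 18*s**2 (N(s) = 15 + 3*((s + s)*(s + (s + s))) = 15 + 3*((2*s)*(s + 2*s)) = 15 + 3*((2*s)*(3*s)) = 15 + 3*(6*s**2) = 15 + 18*s**2)
(N((-5)**2)/(-22 - 98))*62 = ((15 + 18*((-5)**2)**2)/(-22 - 98))*62 = ((15 + 18*25**2)/(-120))*62 = -(15 + 18*625)/120*62 = -(15 + 11250)/120*62 = -1/120*11265*62 = -751/8*62 = -23281/4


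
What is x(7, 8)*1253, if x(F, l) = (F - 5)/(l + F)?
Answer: 2506/15 ≈ 167.07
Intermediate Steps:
x(F, l) = (-5 + F)/(F + l)
x(7, 8)*1253 = ((-5 + 7)/(7 + 8))*1253 = (2/15)*1253 = 2506/15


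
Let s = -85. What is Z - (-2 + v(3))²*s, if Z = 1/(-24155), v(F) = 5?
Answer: 18478574/24155 ≈ 765.00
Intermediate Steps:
Z = -1/24155 ≈ -4.1399e-5
Z - (-2 + v(3))²*s = -1/24155 - (-2 + 5)²*(-85) = -1/24155 - 3²*(-85) = -1/24155 - 9*(-85) = -1/24155 - 1*(-765) = -1/24155 + 765 = 18478574/24155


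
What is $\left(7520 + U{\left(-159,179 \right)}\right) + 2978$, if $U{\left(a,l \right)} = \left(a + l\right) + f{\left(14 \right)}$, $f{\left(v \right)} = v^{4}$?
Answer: $48934$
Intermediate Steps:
$U{\left(a,l \right)} = 38416 + a + l$ ($U{\left(a,l \right)} = \left(a + l\right) + 14^{4} = \left(a + l\right) + 38416 = 38416 + a + l$)
$\left(7520 + U{\left(-159,179 \right)}\right) + 2978 = \left(7520 + \left(38416 - 159 + 179\right)\right) + 2978 = \left(7520 + 38436\right) + 2978 = 45956 + 2978 = 48934$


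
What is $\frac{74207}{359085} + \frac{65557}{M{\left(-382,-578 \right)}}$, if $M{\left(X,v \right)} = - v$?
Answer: $\frac{23583426991}{207551130} \approx 113.63$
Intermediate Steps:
$\frac{74207}{359085} + \frac{65557}{M{\left(-382,-578 \right)}} = \frac{74207}{359085} + \frac{65557}{\left(-1\right) \left(-578\right)} = 74207 \cdot \frac{1}{359085} + \frac{65557}{578} = \frac{74207}{359085} + 65557 \cdot \frac{1}{578} = \frac{74207}{359085} + \frac{65557}{578} = \frac{23583426991}{207551130}$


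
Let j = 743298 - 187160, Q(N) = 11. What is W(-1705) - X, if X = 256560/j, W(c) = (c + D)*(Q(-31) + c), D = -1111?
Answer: 1326473534696/278069 ≈ 4.7703e+6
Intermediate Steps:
j = 556138
W(c) = (-1111 + c)*(11 + c) (W(c) = (c - 1111)*(11 + c) = (-1111 + c)*(11 + c))
X = 128280/278069 (X = 256560/556138 = 256560*(1/556138) = 128280/278069 ≈ 0.46132)
W(-1705) - X = (-12221 + (-1705)² - 1100*(-1705)) - 1*128280/278069 = (-12221 + 2907025 + 1875500) - 128280/278069 = 4770304 - 128280/278069 = 1326473534696/278069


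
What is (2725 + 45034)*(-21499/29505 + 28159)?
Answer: 39678645047164/29505 ≈ 1.3448e+9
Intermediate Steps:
(2725 + 45034)*(-21499/29505 + 28159) = 47759*(-21499*1/29505 + 28159) = 47759*(-21499/29505 + 28159) = 47759*(830809796/29505) = 39678645047164/29505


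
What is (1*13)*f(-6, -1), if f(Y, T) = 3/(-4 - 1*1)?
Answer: -39/5 ≈ -7.8000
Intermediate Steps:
f(Y, T) = -3/5 (f(Y, T) = 3/(-4 - 1) = 3/(-5) = 3*(-1/5) = -3/5)
(1*13)*f(-6, -1) = (1*13)*(-3/5) = 13*(-3/5) = -39/5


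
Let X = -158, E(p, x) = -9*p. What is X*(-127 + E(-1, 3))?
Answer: 18644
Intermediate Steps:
X*(-127 + E(-1, 3)) = -158*(-127 - 9*(-1)) = -158*(-127 + 9) = -158*(-118) = 18644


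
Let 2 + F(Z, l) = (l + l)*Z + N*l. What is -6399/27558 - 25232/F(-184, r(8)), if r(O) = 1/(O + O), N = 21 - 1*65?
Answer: 308962615/339882 ≈ 909.03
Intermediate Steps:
N = -44 (N = 21 - 65 = -44)
r(O) = 1/(2*O)
F(Z, l) = -2 - 44*l + 2*Z*l (F(Z, l) = -2 + ((l + l)*Z - 44*l) = -2 + ((2*l)*Z - 44*l) = -2 + (2*Z*l - 44*l) = -2 + (-44*l + 2*Z*l) = -2 - 44*l + 2*Z*l)
-6399/27558 - 25232/F(-184, r(8)) = -6399/27558 - 25232/(-2 - 22/8 + 2*(-184)*((1/2)/8)) = -6399*1/27558 - 25232/(-2 - 22/8 + 2*(-184)*((1/2)*(1/8))) = -711/3062 - 25232/(-2 - 44*1/16 + 2*(-184)*(1/16)) = -711/3062 - 25232/(-2 - 11/4 - 23) = -711/3062 - 25232/(-111/4) = -711/3062 - 25232*(-4/111) = -711/3062 + 100928/111 = 308962615/339882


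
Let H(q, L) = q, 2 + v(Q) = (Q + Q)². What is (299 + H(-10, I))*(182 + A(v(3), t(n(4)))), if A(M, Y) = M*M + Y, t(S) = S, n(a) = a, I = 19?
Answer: 387838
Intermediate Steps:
v(Q) = -2 + 4*Q² (v(Q) = -2 + (Q + Q)² = -2 + (2*Q)² = -2 + 4*Q²)
A(M, Y) = Y + M² (A(M, Y) = M² + Y = Y + M²)
(299 + H(-10, I))*(182 + A(v(3), t(n(4)))) = (299 - 10)*(182 + (4 + (-2 + 4*3²)²)) = 289*(182 + (4 + (-2 + 4*9)²)) = 289*(182 + (4 + (-2 + 36)²)) = 289*(182 + (4 + 34²)) = 289*(182 + (4 + 1156)) = 289*(182 + 1160) = 289*1342 = 387838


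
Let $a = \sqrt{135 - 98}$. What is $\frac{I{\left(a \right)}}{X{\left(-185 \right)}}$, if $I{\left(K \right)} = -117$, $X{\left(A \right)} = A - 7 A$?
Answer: $- \frac{39}{370} \approx -0.10541$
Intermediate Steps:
$X{\left(A \right)} = - 6 A$
$a = \sqrt{37} \approx 6.0828$
$\frac{I{\left(a \right)}}{X{\left(-185 \right)}} = - \frac{117}{\left(-6\right) \left(-185\right)} = - \frac{117}{1110} = \left(-117\right) \frac{1}{1110} = - \frac{39}{370}$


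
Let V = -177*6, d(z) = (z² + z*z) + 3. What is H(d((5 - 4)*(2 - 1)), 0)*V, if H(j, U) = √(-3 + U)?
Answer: -1062*I*√3 ≈ -1839.4*I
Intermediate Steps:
d(z) = 3 + 2*z² (d(z) = (z² + z²) + 3 = 2*z² + 3 = 3 + 2*z²)
V = -1062
H(d((5 - 4)*(2 - 1)), 0)*V = √(-3 + 0)*(-1062) = √(-3)*(-1062) = (I*√3)*(-1062) = -1062*I*√3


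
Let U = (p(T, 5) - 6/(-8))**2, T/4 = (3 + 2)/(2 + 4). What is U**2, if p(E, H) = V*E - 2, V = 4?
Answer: 442050625/20736 ≈ 21318.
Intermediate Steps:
T = 10/3 (T = 4*((3 + 2)/(2 + 4)) = 4*(5/6) = 10/3 ≈ 3.3333)
p(E, H) = -2 + 4*E (p(E, H) = 4*E - 2 = -2 + 4*E)
U = 21025/144 (U = ((-2 + 4*(10/3)) - 6/(-8))**2 = ((-2 + 40/3) - 6*(-1/8))**2 = (34/3 + 3/4)**2 = (145/12)**2 = 21025/144 ≈ 146.01)
U**2 = (21025/144)**2 = 442050625/20736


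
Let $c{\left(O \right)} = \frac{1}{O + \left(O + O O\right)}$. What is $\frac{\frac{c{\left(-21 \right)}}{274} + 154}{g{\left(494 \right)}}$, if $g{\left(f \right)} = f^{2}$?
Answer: $\frac{16836205}{26679479736} \approx 0.00063105$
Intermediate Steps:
$c{\left(O \right)} = \frac{1}{O^{2} + 2 O}$ ($c{\left(O \right)} = \frac{1}{O + \left(O + O^{2}\right)} = \frac{1}{O^{2} + 2 O}$)
$\frac{\frac{c{\left(-21 \right)}}{274} + 154}{g{\left(494 \right)}} = \frac{\frac{\frac{1}{-21} \frac{1}{2 - 21}}{274} + 154}{494^{2}} = \frac{\frac{\left(- \frac{1}{21}\right) \frac{1}{-19}}{274} + 154}{244036} = \left(\frac{\left(- \frac{1}{21}\right) \left(- \frac{1}{19}\right)}{274} + 154\right) \frac{1}{244036} = \left(\frac{1}{274} \cdot \frac{1}{399} + 154\right) \frac{1}{244036} = \left(\frac{1}{109326} + 154\right) \frac{1}{244036} = \frac{16836205}{109326} \cdot \frac{1}{244036} = \frac{16836205}{26679479736}$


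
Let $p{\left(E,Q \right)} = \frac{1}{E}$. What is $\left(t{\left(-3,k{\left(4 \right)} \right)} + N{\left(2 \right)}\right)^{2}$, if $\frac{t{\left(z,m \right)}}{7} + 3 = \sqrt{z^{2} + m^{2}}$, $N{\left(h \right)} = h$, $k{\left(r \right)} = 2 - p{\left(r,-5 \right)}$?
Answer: $\frac{15233}{16} - \frac{133 \sqrt{193}}{2} \approx 28.215$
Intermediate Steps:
$k{\left(r \right)} = 2 - \frac{1}{r}$
$t{\left(z,m \right)} = -21 + 7 \sqrt{m^{2} + z^{2}}$ ($t{\left(z,m \right)} = -21 + 7 \sqrt{z^{2} + m^{2}} = -21 + 7 \sqrt{m^{2} + z^{2}}$)
$\left(t{\left(-3,k{\left(4 \right)} \right)} + N{\left(2 \right)}\right)^{2} = \left(\left(-21 + 7 \sqrt{\left(2 - \frac{1}{4}\right)^{2} + \left(-3\right)^{2}}\right) + 2\right)^{2} = \left(\left(-21 + 7 \sqrt{\left(2 - \frac{1}{4}\right)^{2} + 9}\right) + 2\right)^{2} = \left(\left(-21 + 7 \sqrt{\left(\frac{7}{4}\right)^{2} + 9}\right) + 2\right)^{2} = \left(\left(-21 + 7 \sqrt{\frac{49}{16} + 9}\right) + 2\right)^{2} = \left(\left(-21 + 7 \sqrt{\frac{193}{16}}\right) + 2\right)^{2} = \left(\left(-21 + 7 \frac{\sqrt{193}}{4}\right) + 2\right)^{2} = \left(\left(-21 + \frac{7 \sqrt{193}}{4}\right) + 2\right)^{2} = \left(-19 + \frac{7 \sqrt{193}}{4}\right)^{2}$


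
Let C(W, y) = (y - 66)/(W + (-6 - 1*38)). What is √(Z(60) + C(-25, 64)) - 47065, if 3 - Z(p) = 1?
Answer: -47065 + 2*√2415/69 ≈ -47064.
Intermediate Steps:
Z(p) = 2 (Z(p) = 3 - 1*1 = 3 - 1 = 2)
C(W, y) = (-66 + y)/(-44 + W) (C(W, y) = (-66 + y)/(W + (-6 - 38)) = (-66 + y)/(W - 44) = (-66 + y)/(-44 + W))
√(Z(60) + C(-25, 64)) - 47065 = √(2 + (-66 + 64)/(-44 - 25)) - 47065 = √(2 - 2/(-69)) - 47065 = √(2 - 1/69*(-2)) - 47065 = √(2 + 2/69) - 47065 = √(140/69) - 47065 = 2*√2415/69 - 47065 = -47065 + 2*√2415/69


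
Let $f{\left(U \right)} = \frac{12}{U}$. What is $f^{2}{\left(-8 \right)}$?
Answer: $\frac{9}{4} \approx 2.25$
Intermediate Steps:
$f^{2}{\left(-8 \right)} = \left(\frac{12}{-8}\right)^{2} = \left(12 \left(- \frac{1}{8}\right)\right)^{2} = \left(- \frac{3}{2}\right)^{2} = \frac{9}{4}$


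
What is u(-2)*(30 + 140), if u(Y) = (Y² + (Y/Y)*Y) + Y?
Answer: 0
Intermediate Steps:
u(Y) = Y² + 2*Y (u(Y) = (Y² + 1*Y) + Y = (Y² + Y) + Y = (Y + Y²) + Y = Y² + 2*Y)
u(-2)*(30 + 140) = (-2*(2 - 2))*(30 + 140) = -2*0*170 = 0*170 = 0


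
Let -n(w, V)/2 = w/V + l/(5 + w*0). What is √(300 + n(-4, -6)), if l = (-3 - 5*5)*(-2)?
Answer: 4*√3885/15 ≈ 16.621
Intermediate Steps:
l = 56 (l = (-3 - 25)*(-2) = -28*(-2) = 56)
n(w, V) = -112/5 - 2*w/V (n(w, V) = -2*(w/V + 56/(5 + w*0)) = -2*(w/V + 56/(5 + 0)) = -2*(w/V + 56/5) = -2*(56/5 + w/V) = -112/5 - 2*w/V)
√(300 + n(-4, -6)) = √(300 + (-112/5 - 2*(-4)/(-6))) = √(300 + (-112/5 - 2*(-4)*(-⅙))) = √(300 + (-112/5 - 4/3)) = √(300 - 356/15) = √(4144/15) = 4*√3885/15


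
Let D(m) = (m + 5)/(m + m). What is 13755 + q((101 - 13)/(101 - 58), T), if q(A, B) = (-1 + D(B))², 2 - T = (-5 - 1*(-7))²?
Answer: 220129/16 ≈ 13758.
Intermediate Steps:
D(m) = (5 + m)/(2*m) (D(m) = (5 + m)/((2*m)) = (5 + m)*(1/(2*m)) = (5 + m)/(2*m))
T = -2 (T = 2 - (-5 - 1*(-7))² = 2 - (-5 + 7)² = 2 - 1*2² = 2 - 1*4 = 2 - 4 = -2)
q(A, B) = (-1 + (5 + B)/(2*B))²
13755 + q((101 - 13)/(101 - 58), T) = 13755 + (¼)*(-5 - 2)²/(-2)² = 13755 + (¼)*(¼)*(-7)² = 13755 + (¼)*(¼)*49 = 13755 + 49/16 = 220129/16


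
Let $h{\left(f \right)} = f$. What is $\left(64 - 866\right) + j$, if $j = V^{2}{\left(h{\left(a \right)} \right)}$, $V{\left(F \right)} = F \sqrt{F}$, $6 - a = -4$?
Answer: $198$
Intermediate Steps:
$a = 10$ ($a = 6 - -4 = 6 + 4 = 10$)
$V{\left(F \right)} = F^{\frac{3}{2}}$
$j = 1000$ ($j = \left(10^{\frac{3}{2}}\right)^{2} = \left(10 \sqrt{10}\right)^{2} = 1000$)
$\left(64 - 866\right) + j = \left(64 - 866\right) + 1000 = -802 + 1000 = 198$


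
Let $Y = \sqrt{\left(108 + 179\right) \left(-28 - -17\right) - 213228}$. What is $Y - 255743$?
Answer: $-255743 + i \sqrt{216385} \approx -2.5574 \cdot 10^{5} + 465.17 i$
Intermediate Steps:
$Y = i \sqrt{216385}$ ($Y = \sqrt{287 \left(-28 + 17\right) - 213228} = \sqrt{287 \left(-11\right) - 213228} = \sqrt{-3157 - 213228} = \sqrt{-216385} = i \sqrt{216385} \approx 465.17 i$)
$Y - 255743 = i \sqrt{216385} - 255743 = -255743 + i \sqrt{216385}$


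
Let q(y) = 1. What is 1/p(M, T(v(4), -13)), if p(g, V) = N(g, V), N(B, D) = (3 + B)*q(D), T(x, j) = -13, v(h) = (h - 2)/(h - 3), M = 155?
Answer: 1/158 ≈ 0.0063291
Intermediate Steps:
v(h) = (-2 + h)/(-3 + h)
N(B, D) = 3 + B (N(B, D) = (3 + B)*1 = 3 + B)
p(g, V) = 3 + g
1/p(M, T(v(4), -13)) = 1/(3 + 155) = 1/158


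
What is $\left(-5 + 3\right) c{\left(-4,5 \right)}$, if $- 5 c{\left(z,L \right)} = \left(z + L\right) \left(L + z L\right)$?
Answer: $-6$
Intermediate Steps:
$c{\left(z,L \right)} = - \frac{\left(L + z\right) \left(L + L z\right)}{5}$ ($c{\left(z,L \right)} = - \frac{\left(z + L\right) \left(L + z L\right)}{5} = - \frac{\left(L + z\right) \left(L + L z\right)}{5}$)
$\left(-5 + 3\right) c{\left(-4,5 \right)} = \left(-5 + 3\right) \left(\left(- \frac{1}{5}\right) 5 \left(5 - 4 + \left(-4\right)^{2} + 5 \left(-4\right)\right)\right) = - 2 \left(\left(- \frac{1}{5}\right) 5 \left(5 - 4 + 16 - 20\right)\right) = - 2 \left(\left(- \frac{1}{5}\right) 5 \left(-3\right)\right) = \left(-2\right) 3 = -6$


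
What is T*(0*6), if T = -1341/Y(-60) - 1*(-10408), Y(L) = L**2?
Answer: 0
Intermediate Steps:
T = 4163051/400 (T = -1341/((-60)**2) - 1*(-10408) = -1341/3600 + 10408 = -1341*1/3600 + 10408 = -149/400 + 10408 = 4163051/400 ≈ 10408.)
T*(0*6) = 4163051*(0*6)/400 = (4163051/400)*0 = 0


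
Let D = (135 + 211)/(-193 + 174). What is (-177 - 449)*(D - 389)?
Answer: 4843362/19 ≈ 2.5491e+5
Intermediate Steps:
D = -346/19 (D = 346/(-19) = 346*(-1/19) = -346/19 ≈ -18.211)
(-177 - 449)*(D - 389) = (-177 - 449)*(-346/19 - 389) = -626*(-7737/19) = 4843362/19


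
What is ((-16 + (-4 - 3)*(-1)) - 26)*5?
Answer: -175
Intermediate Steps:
((-16 + (-4 - 3)*(-1)) - 26)*5 = ((-16 - 7*(-1)) - 26)*5 = ((-16 + 7) - 26)*5 = (-9 - 26)*5 = -35*5 = -175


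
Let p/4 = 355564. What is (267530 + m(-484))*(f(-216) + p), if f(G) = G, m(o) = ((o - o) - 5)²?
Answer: 380473912200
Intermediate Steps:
m(o) = 25 (m(o) = (0 - 5)² = (-5)² = 25)
p = 1422256 (p = 4*355564 = 1422256)
(267530 + m(-484))*(f(-216) + p) = (267530 + 25)*(-216 + 1422256) = 267555*1422040 = 380473912200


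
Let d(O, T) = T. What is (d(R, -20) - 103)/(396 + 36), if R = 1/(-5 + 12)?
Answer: -41/144 ≈ -0.28472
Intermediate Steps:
R = ⅐ (R = 1/7 = ⅐ ≈ 0.14286)
(d(R, -20) - 103)/(396 + 36) = (-20 - 103)/(396 + 36) = -123/432 = -123*1/432 = -41/144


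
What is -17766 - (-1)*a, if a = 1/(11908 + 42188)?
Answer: -961069535/54096 ≈ -17766.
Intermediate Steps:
a = 1/54096 ≈ 1.8486e-5
-17766 - (-1)*a = -17766 - (-1)/54096 = -17766 - 1*(-1/54096) = -17766 + 1/54096 = -961069535/54096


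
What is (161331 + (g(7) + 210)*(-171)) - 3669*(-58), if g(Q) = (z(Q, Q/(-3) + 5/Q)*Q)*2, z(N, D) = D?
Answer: 342099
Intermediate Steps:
g(Q) = 2*Q*(5/Q - Q/3) (g(Q) = ((Q/(-3) + 5/Q)*Q)*2 = ((Q*(-⅓) + 5/Q)*Q)*2 = ((-Q/3 + 5/Q)*Q)*2 = ((5/Q - Q/3)*Q)*2 = (Q*(5/Q - Q/3))*2 = 2*Q*(5/Q - Q/3))
(161331 + (g(7) + 210)*(-171)) - 3669*(-58) = (161331 + ((10 - ⅔*7²) + 210)*(-171)) - 3669*(-58) = (161331 + ((10 - ⅔*49) + 210)*(-171)) + 212802 = (161331 + ((10 - 98/3) + 210)*(-171)) + 212802 = (161331 + (-68/3 + 210)*(-171)) + 212802 = (161331 + (562/3)*(-171)) + 212802 = (161331 - 32034) + 212802 = 129297 + 212802 = 342099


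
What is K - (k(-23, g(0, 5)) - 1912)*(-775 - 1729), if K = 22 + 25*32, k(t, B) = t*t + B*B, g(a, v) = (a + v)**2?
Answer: -1897210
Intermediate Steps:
k(t, B) = B**2 + t**2 (k(t, B) = t**2 + B**2 = B**2 + t**2)
K = 822 (K = 22 + 800 = 822)
K - (k(-23, g(0, 5)) - 1912)*(-775 - 1729) = 822 - ((((0 + 5)**2)**2 + (-23)**2) - 1912)*(-775 - 1729) = 822 - (((5**2)**2 + 529) - 1912)*(-2504) = 822 - ((25**2 + 529) - 1912)*(-2504) = 822 - ((625 + 529) - 1912)*(-2504) = 822 - (1154 - 1912)*(-2504) = 822 - (-758)*(-2504) = 822 - 1*1898032 = 822 - 1898032 = -1897210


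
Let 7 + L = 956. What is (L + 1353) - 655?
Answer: 1647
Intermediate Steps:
L = 949 (L = -7 + 956 = 949)
(L + 1353) - 655 = (949 + 1353) - 655 = 2302 - 655 = 1647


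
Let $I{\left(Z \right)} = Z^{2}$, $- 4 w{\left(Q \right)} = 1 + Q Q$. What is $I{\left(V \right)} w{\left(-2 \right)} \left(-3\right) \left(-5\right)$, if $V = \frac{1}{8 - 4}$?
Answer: $- \frac{75}{64} \approx -1.1719$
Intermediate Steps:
$w{\left(Q \right)} = - \frac{1}{4} - \frac{Q^{2}}{4}$ ($w{\left(Q \right)} = - \frac{1 + Q Q}{4} = - \frac{1 + Q^{2}}{4} = - \frac{1}{4} - \frac{Q^{2}}{4}$)
$V = \frac{1}{4} \approx 0.25$
$I{\left(V \right)} w{\left(-2 \right)} \left(-3\right) \left(-5\right) = \frac{\left(- \frac{1}{4} - \frac{\left(-2\right)^{2}}{4}\right) \left(-3\right) \left(-5\right)}{16} = \frac{\left(- \frac{1}{4} - 1\right) \left(-3\right) \left(-5\right)}{16} = \frac{\left(- \frac{5}{4}\right) \left(-3\right) \left(-5\right)}{16} = \frac{\frac{15}{4} \left(-5\right)}{16} = \frac{1}{16} \left(- \frac{75}{4}\right) = - \frac{75}{64}$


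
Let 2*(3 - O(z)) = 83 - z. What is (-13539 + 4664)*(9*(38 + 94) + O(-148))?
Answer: -19090125/2 ≈ -9.5451e+6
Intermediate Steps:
O(z) = -77/2 + z/2 (O(z) = 3 - (83 - z)/2 = 3 + (-83/2 + z/2) = -77/2 + z/2)
(-13539 + 4664)*(9*(38 + 94) + O(-148)) = (-13539 + 4664)*(9*(38 + 94) + (-77/2 + (1/2)*(-148))) = -8875*(9*132 + (-77/2 - 74)) = -8875*(1188 - 225/2) = -8875*2151/2 = -19090125/2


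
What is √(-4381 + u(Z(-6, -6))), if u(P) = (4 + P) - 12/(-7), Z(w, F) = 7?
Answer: I*√214046/7 ≈ 66.093*I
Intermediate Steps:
u(P) = 40/7 + P (u(P) = (4 + P) - 12*(-⅐) = (4 + P) + 12/7 = 40/7 + P)
√(-4381 + u(Z(-6, -6))) = √(-4381 + (40/7 + 7)) = √(-4381 + 89/7) = √(-30578/7) = I*√214046/7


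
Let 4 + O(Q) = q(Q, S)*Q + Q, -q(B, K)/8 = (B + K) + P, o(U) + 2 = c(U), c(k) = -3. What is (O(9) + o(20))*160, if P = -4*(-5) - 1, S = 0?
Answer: -322560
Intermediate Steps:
o(U) = -5 (o(U) = -2 - 3 = -5)
P = 19 (P = 20 - 1 = 19)
q(B, K) = -152 - 8*B - 8*K (q(B, K) = -8*((B + K) + 19) = -8*(19 + B + K) = -152 - 8*B - 8*K)
O(Q) = -4 + Q + Q*(-152 - 8*Q) (O(Q) = -4 + ((-152 - 8*Q - 8*0)*Q + Q) = -4 + ((-152 - 8*Q + 0)*Q + Q) = -4 + ((-152 - 8*Q)*Q + Q) = -4 + (Q*(-152 - 8*Q) + Q) = -4 + (Q + Q*(-152 - 8*Q)) = -4 + Q + Q*(-152 - 8*Q))
(O(9) + o(20))*160 = ((-4 + 9 - 8*9*(19 + 9)) - 5)*160 = ((-4 + 9 - 8*9*28) - 5)*160 = ((-4 + 9 - 2016) - 5)*160 = (-2011 - 5)*160 = -2016*160 = -322560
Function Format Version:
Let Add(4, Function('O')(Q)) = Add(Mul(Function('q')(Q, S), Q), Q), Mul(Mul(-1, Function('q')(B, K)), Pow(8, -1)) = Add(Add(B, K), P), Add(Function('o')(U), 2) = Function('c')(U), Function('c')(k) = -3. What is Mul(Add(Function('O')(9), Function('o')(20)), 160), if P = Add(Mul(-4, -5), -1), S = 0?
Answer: -322560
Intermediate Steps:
Function('o')(U) = -5 (Function('o')(U) = Add(-2, -3) = -5)
P = 19 (P = Add(20, -1) = 19)
Function('q')(B, K) = Add(-152, Mul(-8, B), Mul(-8, K)) (Function('q')(B, K) = Mul(-8, Add(Add(B, K), 19)) = Mul(-8, Add(19, B, K)) = Add(-152, Mul(-8, B), Mul(-8, K)))
Function('O')(Q) = Add(-4, Q, Mul(Q, Add(-152, Mul(-8, Q)))) (Function('O')(Q) = Add(-4, Add(Mul(Add(-152, Mul(-8, Q), Mul(-8, 0)), Q), Q)) = Add(-4, Add(Mul(Add(-152, Mul(-8, Q), 0), Q), Q)) = Add(-4, Add(Mul(Add(-152, Mul(-8, Q)), Q), Q)) = Add(-4, Add(Mul(Q, Add(-152, Mul(-8, Q))), Q)) = Add(-4, Add(Q, Mul(Q, Add(-152, Mul(-8, Q))))) = Add(-4, Q, Mul(Q, Add(-152, Mul(-8, Q)))))
Mul(Add(Function('O')(9), Function('o')(20)), 160) = Mul(Add(Add(-4, 9, Mul(-8, 9, Add(19, 9))), -5), 160) = Mul(Add(Add(-4, 9, Mul(-8, 9, 28)), -5), 160) = Mul(Add(Add(-4, 9, -2016), -5), 160) = Mul(Add(-2011, -5), 160) = Mul(-2016, 160) = -322560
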